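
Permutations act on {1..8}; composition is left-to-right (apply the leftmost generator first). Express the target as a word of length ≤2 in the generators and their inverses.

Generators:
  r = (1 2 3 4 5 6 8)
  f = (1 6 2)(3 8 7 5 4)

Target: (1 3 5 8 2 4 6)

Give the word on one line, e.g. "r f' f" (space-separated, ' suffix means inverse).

r r

  after r: (1 2 3 4 5 6 8)
  after r: (1 3 5 8 2 4 6)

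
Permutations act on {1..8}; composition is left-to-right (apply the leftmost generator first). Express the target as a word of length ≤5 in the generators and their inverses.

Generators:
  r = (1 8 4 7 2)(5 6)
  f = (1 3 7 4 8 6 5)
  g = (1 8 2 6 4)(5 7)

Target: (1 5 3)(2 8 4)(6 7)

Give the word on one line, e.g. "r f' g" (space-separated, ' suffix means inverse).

r' g' r' f'

  after r': (1 2 7 4 8)(5 6)
  after g': (1 8 4)(2 5)(6 7)
  after r': (2 6 4)(5 7)
  after f': (1 5 3)(2 8 4)(6 7)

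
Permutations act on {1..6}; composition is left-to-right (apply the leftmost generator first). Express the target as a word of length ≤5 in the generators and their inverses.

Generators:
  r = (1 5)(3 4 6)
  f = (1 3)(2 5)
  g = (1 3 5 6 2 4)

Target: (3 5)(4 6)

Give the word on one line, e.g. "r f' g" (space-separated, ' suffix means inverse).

g' f' g

  after g': (1 4 2 6 5 3)
  after f': (1 4 5)(2 6)
  after g: (3 5)(4 6)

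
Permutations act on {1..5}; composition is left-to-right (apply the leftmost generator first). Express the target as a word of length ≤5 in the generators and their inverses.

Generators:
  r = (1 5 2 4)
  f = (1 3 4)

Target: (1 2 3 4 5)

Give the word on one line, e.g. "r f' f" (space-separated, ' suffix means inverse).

  after r': (1 4 2 5)
  after r': (1 2)(4 5)
  after f: (1 2 3 4 5)

r' r' f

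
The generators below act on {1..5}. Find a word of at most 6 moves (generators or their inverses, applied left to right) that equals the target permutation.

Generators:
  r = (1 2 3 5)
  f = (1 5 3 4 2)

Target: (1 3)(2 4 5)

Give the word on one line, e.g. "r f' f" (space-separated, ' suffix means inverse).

  after r: (1 2 3 5)
  after f: (2 4)
  after r: (1 2 4 3 5)
  after r: (1 3)(2 4 5)

r f r r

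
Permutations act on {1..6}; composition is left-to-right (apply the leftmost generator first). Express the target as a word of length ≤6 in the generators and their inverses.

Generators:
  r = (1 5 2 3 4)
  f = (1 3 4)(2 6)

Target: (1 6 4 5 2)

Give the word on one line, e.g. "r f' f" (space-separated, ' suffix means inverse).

f r' f' r' r'

  after f: (1 3 4)(2 6)
  after r': (1 2 6 5)
  after f': (1 6 5 4 3)
  after r': (1 6)(2 5 3 4)
  after r': (1 6 4 5 2)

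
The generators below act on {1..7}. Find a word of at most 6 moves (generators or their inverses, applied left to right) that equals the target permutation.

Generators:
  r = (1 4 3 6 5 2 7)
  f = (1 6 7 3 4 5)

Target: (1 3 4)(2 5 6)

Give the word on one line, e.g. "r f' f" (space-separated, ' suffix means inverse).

  after r': (1 7 2 5 6 3 4)
  after f: (1 3 5 7 2)(4 6)
  after f: (1 4 7 2 6 5 3)
  after r: (1 3 4)(2 5 6)

r' f f r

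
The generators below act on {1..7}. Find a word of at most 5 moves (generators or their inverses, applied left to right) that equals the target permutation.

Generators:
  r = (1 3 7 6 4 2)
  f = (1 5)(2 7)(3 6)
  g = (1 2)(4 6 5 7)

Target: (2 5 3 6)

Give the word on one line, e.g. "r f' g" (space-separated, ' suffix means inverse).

g' r' g' f r

  after g': (1 2)(4 7 5 6)
  after r': (1 4 3)(5 7)
  after g': (1 7 6 4 3 2)
  after f: (1 2 5)(3 7)(4 6)
  after r: (2 5 3 6)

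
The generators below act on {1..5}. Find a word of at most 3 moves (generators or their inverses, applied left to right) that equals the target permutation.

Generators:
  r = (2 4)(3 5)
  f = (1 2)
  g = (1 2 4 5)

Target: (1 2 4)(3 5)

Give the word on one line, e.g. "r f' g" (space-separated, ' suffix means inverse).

r f

  after r: (2 4)(3 5)
  after f: (1 2 4)(3 5)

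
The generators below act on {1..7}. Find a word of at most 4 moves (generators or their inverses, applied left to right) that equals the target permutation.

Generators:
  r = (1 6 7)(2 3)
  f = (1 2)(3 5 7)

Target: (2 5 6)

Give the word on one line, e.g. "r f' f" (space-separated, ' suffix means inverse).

  after r: (1 6 7)(2 3)
  after f': (1 6 5 3)(2 7)
  after f': (1 6 3 2 5 7)
  after r': (2 5 6)

r f' f' r'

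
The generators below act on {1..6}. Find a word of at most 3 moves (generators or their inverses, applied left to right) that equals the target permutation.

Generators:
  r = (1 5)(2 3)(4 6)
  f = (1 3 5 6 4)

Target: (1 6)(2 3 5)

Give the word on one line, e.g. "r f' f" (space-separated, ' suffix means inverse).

f' r'

  after f': (1 4 6 5 3)
  after r': (1 6)(2 3 5)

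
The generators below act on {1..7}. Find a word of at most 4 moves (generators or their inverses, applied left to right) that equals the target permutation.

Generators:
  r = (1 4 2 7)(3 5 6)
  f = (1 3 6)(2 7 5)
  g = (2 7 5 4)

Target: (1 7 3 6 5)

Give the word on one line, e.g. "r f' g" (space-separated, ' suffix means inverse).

  after g': (2 4 5 7)
  after g': (2 5)(4 7)
  after g': (2 7 5 4)
  after r': (1 7 3 6 5)

g' g' g' r'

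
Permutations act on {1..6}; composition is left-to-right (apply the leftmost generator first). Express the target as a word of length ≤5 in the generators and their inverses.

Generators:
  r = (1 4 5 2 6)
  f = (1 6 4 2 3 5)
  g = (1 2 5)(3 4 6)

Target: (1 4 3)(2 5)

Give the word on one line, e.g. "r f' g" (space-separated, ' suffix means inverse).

r g' f r'

  after r: (1 4 5 2 6)
  after g': (1 3 6 5)(2 4)
  after f: (1 5 6)(3 4)
  after r': (1 4 3)(2 5)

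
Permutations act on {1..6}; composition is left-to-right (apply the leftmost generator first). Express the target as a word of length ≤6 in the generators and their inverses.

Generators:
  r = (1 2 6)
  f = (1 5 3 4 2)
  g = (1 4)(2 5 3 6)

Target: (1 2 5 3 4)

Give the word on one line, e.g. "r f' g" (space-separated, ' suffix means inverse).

r' f r r

  after r': (1 6 2)
  after f: (1 6)(2 5 3 4)
  after r: (2 5 3 4 6)
  after r: (1 2 5 3 4)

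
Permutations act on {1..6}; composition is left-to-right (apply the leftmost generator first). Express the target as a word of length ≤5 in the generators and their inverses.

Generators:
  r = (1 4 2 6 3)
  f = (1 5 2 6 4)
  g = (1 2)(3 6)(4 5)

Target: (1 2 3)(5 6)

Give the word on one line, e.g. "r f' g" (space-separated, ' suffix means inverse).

g r' f' f'

  after g: (1 2)(3 6)(4 5)
  after r': (1 4 5)(2 3)
  after f': (1 6 2 3 5 4)
  after f': (1 2 3)(5 6)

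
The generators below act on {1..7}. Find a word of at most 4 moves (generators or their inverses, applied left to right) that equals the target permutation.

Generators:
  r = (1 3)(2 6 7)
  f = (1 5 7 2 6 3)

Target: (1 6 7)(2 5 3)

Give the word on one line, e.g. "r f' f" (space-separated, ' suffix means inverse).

f' f'

  after f': (1 3 6 2 7 5)
  after f': (1 6 7)(2 5 3)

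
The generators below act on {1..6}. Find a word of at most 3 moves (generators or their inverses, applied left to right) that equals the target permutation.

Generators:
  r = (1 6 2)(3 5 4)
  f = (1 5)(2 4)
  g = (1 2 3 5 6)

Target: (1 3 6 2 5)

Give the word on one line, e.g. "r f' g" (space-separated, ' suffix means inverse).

g g

  after g: (1 2 3 5 6)
  after g: (1 3 6 2 5)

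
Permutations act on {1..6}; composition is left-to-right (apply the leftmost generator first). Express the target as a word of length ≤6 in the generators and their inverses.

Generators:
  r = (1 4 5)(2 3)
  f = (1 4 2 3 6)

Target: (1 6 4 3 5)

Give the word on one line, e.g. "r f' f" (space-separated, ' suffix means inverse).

r' f' r f'

  after r': (1 5 4)(2 3)
  after f': (1 5)(3 4 6)
  after r: (2 3 5 4 6)
  after f': (1 6 4 3 5)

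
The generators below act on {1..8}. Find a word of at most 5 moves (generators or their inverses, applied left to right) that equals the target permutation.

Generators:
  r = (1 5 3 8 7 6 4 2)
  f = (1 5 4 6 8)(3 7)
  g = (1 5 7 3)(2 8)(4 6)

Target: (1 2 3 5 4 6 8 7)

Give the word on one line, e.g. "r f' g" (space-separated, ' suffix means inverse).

f g r' g' f

  after f: (1 5 4 6 8)(3 7)
  after g: (1 7)(2 8 5 6)
  after r': (1 8)(2 3 5 7)(4 6)
  after g': (1 2 7 8 3)
  after f: (1 2 3 5 4 6 8 7)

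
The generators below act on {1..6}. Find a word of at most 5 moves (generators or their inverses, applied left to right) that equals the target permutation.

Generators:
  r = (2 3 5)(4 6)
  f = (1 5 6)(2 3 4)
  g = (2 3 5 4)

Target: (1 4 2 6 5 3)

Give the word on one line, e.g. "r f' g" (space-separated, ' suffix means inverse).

  after r: (2 3 5)(4 6)
  after f': (1 6 3)(4 5)
  after g': (1 6 2 4 3)
  after r': (1 4 2 6 5 3)

r f' g' r'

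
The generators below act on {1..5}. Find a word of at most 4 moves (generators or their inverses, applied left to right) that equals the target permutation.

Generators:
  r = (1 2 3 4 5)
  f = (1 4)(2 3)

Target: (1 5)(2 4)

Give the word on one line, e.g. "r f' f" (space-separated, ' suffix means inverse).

f r

  after f: (1 4)(2 3)
  after r: (1 5)(2 4)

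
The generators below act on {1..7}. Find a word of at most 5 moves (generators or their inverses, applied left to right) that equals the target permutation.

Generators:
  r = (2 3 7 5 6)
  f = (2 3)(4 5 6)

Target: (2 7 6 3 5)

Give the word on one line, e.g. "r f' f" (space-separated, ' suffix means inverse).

  after r': (2 6 5 7 3)
  after r': (2 5 3 6 7)
  after r': (2 7 6 3 5)

r' r' r'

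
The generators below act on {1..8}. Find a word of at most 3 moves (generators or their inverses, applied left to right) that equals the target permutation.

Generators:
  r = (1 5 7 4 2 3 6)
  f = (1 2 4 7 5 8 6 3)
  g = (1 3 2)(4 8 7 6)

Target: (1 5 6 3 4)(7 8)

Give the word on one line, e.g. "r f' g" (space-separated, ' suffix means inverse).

  after r: (1 5 7 4 2 3 6)
  after g: (1 5 6 3 4)(7 8)

r g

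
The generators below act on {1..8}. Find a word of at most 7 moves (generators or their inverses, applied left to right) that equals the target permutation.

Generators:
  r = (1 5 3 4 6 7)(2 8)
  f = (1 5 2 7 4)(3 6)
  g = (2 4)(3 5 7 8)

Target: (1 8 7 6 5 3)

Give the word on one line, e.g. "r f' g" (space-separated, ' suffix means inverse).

g r' f r' g'

  after g: (2 4)(3 5 7 8)
  after r': (1 7 2 3)(4 8 5 6)
  after f: (1 4 8 2 6)(3 5)
  after r': (1 3)(2 4)(6 7)
  after g': (1 8 7 6 5 3)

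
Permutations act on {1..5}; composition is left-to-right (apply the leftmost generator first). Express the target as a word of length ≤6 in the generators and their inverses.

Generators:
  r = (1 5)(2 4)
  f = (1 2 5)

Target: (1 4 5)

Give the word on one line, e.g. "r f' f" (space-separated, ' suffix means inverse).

  after r': (1 5)(2 4)
  after f: (2 4 5)
  after f: (1 2 4)
  after r': (1 4 5)

r' f f r'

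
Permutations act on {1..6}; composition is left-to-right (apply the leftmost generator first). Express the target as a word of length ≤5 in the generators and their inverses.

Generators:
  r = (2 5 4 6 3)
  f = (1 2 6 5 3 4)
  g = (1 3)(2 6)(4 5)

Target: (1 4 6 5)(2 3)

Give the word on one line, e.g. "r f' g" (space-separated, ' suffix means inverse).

f g r'

  after f: (1 2 6 5 3 4)
  after g: (1 6 4 3 5)
  after r': (1 4 6 5)(2 3)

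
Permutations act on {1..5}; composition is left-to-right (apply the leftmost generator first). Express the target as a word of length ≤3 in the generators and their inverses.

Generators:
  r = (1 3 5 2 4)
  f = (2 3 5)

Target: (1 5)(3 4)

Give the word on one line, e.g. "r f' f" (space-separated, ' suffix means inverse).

  after r': (1 4 2 5 3)
  after r': (1 2 3 4 5)
  after f': (1 5)(3 4)

r' r' f'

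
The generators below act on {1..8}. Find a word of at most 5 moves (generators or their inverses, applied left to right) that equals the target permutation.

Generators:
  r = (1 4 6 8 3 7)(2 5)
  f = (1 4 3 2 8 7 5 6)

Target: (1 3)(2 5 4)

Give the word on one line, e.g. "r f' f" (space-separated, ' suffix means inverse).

  after f': (1 6 5 7 8 2 3 4)
  after f': (1 5 8 3)(2 4 6 7)
  after r: (1 2 6)(3 4 8 7 5)
  after f': (1 3)(2 5 4)

f' f' r f'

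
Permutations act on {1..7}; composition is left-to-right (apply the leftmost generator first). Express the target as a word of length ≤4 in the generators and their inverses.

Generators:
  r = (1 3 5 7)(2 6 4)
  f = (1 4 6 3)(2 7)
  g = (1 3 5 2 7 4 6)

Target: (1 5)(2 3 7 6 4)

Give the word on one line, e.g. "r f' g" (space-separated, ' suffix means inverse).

r g f'

  after r: (1 3 5 7)(2 6 4)
  after g: (1 5 4 7 3 2)
  after f': (1 5)(2 3 7 6 4)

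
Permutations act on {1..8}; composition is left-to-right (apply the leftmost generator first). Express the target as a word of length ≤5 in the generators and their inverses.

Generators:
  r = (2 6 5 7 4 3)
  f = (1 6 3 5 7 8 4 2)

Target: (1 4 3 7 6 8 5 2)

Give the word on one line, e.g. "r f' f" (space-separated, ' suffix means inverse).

r' f' f'

  after r': (2 3 4 7 5 6)
  after f': (1 2 6 4 5)(3 8 7)
  after f': (1 4 3 7 6 8 5 2)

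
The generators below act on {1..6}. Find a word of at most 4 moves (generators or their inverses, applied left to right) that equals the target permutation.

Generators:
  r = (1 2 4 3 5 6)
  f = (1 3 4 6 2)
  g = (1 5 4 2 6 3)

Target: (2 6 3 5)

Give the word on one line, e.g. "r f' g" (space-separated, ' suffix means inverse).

r f

  after r: (1 2 4 3 5 6)
  after f: (2 6 3 5)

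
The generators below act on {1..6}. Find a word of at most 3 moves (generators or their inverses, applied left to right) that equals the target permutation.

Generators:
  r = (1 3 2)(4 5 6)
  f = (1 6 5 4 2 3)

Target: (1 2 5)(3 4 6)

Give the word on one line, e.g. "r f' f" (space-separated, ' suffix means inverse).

f' f'

  after f': (1 3 2 4 5 6)
  after f': (1 2 5)(3 4 6)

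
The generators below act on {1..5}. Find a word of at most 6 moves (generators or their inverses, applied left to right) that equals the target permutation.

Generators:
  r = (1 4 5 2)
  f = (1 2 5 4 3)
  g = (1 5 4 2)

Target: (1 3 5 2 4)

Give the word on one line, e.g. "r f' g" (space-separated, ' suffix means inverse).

g' r r f g

  after g': (1 2 4 5)
  after r: (2 5 4)
  after r: (1 4)
  after f: (1 3)(2 5 4)
  after g: (1 3 5 2 4)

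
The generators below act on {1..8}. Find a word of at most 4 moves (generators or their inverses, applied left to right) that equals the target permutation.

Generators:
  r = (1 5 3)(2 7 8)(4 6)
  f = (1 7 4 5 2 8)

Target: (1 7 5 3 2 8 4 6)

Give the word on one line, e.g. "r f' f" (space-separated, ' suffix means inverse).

  after r: (1 5 3)(2 7 8)(4 6)
  after f': (1 4 6 7 2)(3 8 5)
  after f': (1 7 5 3 2 8 4 6)

r f' f'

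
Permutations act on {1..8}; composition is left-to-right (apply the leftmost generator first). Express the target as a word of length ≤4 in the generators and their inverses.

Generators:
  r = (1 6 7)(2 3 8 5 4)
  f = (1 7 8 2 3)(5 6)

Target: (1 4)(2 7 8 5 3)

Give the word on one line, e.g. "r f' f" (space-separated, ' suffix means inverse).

  after r': (1 7 6)(2 4 5 8 3)
  after r': (1 6 7)(2 5 3 4 8)
  after f': (1 5 2 6)(3 4 7)
  after r: (1 4)(2 7 8 5 3)

r' r' f' r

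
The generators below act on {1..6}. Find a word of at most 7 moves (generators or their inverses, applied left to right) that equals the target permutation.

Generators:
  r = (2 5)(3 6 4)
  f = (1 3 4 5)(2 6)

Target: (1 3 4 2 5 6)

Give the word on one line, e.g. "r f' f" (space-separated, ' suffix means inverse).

  after f': (1 5 4 3)(2 6)
  after r: (1 2 4 6 5 3)
  after f: (1 6)(2 5 4)
  after r: (1 4 5 3 6)
  after r: (1 3 4 2 5 6)

f' r f r r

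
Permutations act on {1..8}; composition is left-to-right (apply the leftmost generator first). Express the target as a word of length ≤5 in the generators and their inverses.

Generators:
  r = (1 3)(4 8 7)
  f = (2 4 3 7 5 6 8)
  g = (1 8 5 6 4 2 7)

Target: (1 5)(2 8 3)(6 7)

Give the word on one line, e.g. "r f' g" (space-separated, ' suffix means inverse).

f f f g g

  after f: (2 4 3 7 5 6 8)
  after f: (2 3 5 8 4 7 6)
  after f: (2 7 8 3 6 4 5)
  after g: (1 8 3 4 6 2)(5 7)
  after g: (1 5)(2 8 3)(6 7)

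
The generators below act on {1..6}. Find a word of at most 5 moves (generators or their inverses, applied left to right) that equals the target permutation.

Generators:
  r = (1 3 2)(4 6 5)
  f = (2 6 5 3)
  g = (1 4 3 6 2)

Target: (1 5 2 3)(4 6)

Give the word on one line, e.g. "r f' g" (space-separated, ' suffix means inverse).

  after r: (1 3 2)(4 6 5)
  after r: (1 2 3)(4 5 6)
  after g: (2 6 3 4 5)
  after g: (1 4 5)
  after r': (1 5 2 3)(4 6)

r r g g r'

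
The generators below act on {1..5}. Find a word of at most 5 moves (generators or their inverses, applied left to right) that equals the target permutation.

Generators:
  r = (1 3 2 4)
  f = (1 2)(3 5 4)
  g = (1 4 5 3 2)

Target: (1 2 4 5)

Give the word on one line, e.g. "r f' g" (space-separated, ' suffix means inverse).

g' r' g

  after g': (1 2 3 5 4)
  after r': (1 3 5 2)
  after g: (1 2 4 5)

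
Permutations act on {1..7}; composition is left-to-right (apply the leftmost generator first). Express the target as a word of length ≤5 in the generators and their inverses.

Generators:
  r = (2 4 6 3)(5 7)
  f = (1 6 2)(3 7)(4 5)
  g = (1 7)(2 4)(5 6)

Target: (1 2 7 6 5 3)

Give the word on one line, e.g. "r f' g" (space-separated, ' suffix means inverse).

f' g' r' g' g'

  after f': (1 2 6)(3 7)(4 5)
  after g': (1 4 6 7 3)(2 5)
  after r': (1 2 7 6 5 3)
  after g': (1 4 2)(3 7 5)
  after g': (1 2 7 6 5 3)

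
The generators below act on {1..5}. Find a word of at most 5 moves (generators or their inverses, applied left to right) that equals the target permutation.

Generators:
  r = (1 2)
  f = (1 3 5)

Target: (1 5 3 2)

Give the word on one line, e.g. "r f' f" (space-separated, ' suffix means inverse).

  after f: (1 3 5)
  after f: (1 5 3)
  after r': (1 5 3 2)

f f r'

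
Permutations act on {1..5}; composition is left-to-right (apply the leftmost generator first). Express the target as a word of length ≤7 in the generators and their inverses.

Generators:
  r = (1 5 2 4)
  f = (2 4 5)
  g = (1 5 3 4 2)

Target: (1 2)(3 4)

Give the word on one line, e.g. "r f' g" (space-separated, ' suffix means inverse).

f r' r' f g

  after f: (2 4 5)
  after r': (1 4)
  after r': (1 2 5)
  after f: (1 4 5)
  after g: (1 2)(3 4)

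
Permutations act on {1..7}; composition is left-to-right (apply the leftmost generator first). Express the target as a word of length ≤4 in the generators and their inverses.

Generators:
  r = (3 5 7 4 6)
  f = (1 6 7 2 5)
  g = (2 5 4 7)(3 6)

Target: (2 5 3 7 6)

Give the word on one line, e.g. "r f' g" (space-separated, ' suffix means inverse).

  after r': (3 6 4 7 5)
  after r': (3 4 5 6 7)
  after g: (2 5 3 7 6)

r' r' g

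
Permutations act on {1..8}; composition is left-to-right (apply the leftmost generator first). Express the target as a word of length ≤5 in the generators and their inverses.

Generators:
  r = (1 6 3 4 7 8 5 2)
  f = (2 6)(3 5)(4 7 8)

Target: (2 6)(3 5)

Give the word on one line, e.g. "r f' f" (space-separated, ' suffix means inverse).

r f' r f f

  after r: (1 6 3 4 7 8 5 2)
  after f': (1 2)(3 8)(5 6)
  after r: (2 6)(3 5)(4 7 8)
  after f: (4 8 7)
  after f: (2 6)(3 5)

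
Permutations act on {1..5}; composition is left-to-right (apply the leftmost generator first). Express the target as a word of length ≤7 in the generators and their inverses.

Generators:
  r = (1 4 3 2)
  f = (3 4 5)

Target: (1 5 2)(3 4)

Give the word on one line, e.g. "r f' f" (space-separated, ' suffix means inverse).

  after f: (3 4 5)
  after r': (1 2 3)(4 5)
  after r': (1 3 2 4 5)
  after r': (1 4 5 2)
  after f: (1 5 2)(3 4)

f r' r' r' f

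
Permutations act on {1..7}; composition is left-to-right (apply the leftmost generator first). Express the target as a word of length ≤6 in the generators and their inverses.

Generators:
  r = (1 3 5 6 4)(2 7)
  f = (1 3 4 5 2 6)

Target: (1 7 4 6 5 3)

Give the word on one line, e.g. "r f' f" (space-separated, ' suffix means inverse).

  after f': (1 6 2 5 4 3)
  after r': (1 5 6 7 2 3 4)
  after f: (1 2 4 3 5)(6 7)
  after r': (1 7 5 4)(2 6)
  after f': (1 7 4 6 5 3)

f' r' f r' f'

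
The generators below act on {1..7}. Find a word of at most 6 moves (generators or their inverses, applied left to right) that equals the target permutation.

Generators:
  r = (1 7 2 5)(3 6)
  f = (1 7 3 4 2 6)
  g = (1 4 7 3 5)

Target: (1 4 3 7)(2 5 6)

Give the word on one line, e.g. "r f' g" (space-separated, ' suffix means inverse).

g f' g' g'

  after g: (1 4 7 3 5)
  after f': (1 3 5 6 2 4)
  after g': (1 7 4 5 6 2)
  after g': (1 4 3 7)(2 5 6)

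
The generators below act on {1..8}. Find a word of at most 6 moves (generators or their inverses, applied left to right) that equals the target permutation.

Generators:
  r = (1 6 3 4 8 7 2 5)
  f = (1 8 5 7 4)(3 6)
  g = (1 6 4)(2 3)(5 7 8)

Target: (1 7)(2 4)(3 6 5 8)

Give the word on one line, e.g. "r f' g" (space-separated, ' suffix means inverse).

r f g r f

  after r: (1 6 3 4 8 7 2 5)
  after f: (1 3)(2 7)(4 5 8)
  after g: (1 2 8)(3 6 4 7)
  after r: (1 5)(2 7 4)(6 8)
  after f: (1 7)(2 4)(3 6 5 8)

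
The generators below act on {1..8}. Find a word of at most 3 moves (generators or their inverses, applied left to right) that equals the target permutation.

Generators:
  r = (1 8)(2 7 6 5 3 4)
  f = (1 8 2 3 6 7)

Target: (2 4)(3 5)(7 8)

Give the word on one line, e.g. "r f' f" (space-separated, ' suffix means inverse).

  after f: (1 8 2 3 6 7)
  after r: (2 4)(3 5)(7 8)

f r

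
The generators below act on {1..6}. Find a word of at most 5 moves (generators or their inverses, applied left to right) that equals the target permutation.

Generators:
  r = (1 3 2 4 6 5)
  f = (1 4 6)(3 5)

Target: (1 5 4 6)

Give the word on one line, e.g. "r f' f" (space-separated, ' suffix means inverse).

  after r: (1 3 2 4 6 5)
  after r: (1 2 6)(3 4 5)
  after f': (1 2 4 3)
  after r': (1 3 5 6 4)
  after f': (1 5 4 6)

r r f' r' f'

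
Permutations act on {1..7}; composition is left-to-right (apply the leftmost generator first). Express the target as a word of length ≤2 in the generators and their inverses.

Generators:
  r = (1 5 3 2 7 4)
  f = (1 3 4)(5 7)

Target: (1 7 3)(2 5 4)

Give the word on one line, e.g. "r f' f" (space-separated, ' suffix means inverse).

  after r': (1 4 7 2 3 5)
  after r': (1 7 3)(2 5 4)

r' r'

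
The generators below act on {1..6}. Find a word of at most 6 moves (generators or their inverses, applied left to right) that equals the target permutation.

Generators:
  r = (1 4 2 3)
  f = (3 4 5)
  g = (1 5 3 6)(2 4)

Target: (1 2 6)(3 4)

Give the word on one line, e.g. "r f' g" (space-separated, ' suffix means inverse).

  after f': (3 5 4)
  after r: (1 4)(2 3 5)
  after g: (1 2 6)(4 5)
  after f: (1 2 6)(3 4)

f' r g f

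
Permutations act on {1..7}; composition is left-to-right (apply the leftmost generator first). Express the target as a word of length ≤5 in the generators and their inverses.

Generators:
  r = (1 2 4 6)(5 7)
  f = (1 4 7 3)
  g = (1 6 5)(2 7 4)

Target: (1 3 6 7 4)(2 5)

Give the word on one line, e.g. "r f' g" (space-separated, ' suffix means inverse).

  after g': (1 5 6)(2 4 7)
  after r: (1 7 4 5)(2 6)
  after f: (1 3)(2 6)(4 5)
  after g: (1 3 6 7 4)(2 5)

g' r f g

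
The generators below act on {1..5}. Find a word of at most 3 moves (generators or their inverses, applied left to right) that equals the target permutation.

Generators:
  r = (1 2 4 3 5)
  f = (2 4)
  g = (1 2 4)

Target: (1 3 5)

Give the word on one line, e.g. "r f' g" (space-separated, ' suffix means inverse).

g' r

  after g': (1 4 2)
  after r: (1 3 5)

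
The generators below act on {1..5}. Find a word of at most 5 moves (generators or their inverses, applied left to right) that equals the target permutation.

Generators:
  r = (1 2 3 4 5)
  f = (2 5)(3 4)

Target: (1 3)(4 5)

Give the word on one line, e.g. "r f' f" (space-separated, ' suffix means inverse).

  after r': (1 5 4 3 2)
  after f: (1 2)(3 5)
  after r: (1 3)(4 5)
  after f': (1 4 2 5 3)
  after f': (1 3)(4 5)

r' f r f' f'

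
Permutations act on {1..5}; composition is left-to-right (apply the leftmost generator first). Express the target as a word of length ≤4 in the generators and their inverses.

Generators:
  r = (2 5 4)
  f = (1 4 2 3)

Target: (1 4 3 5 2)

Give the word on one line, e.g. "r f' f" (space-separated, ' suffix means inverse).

  after f': (1 3 2 4)
  after f': (1 2)(3 4)
  after r': (1 4 3 5 2)

f' f' r'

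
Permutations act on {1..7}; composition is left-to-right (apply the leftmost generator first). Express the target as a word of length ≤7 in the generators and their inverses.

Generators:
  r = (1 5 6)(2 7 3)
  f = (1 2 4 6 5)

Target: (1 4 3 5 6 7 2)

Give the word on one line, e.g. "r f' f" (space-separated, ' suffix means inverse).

  after f': (1 5 6 4 2)
  after r': (2 6 4 3 7)
  after r': (1 6 4 7 3 2 5)
  after f': (1 4 7 3)(2 6)
  after r: (1 4 3 5 6 7 2)

f' r' r' f' r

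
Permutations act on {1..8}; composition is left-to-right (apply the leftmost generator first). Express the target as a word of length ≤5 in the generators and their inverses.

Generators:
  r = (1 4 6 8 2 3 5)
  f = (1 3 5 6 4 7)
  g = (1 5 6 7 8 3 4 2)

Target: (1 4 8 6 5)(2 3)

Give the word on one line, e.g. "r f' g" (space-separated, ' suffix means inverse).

  after g: (1 5 6 7 8 3 4 2)
  after f: (1 6)(2 3 7 8 5 4)
  after g': (1 5 3 6 2 8)
  after r: (3 8 4 6)
  after r: (1 4 8 6 5)(2 3)

g f g' r r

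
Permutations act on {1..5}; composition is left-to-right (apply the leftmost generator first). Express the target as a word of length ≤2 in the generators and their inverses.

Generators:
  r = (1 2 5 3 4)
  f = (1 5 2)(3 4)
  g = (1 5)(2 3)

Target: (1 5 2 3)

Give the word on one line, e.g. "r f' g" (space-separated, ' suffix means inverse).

  after f': (1 2 5)(3 4)
  after r: (1 5 2 3)

f' r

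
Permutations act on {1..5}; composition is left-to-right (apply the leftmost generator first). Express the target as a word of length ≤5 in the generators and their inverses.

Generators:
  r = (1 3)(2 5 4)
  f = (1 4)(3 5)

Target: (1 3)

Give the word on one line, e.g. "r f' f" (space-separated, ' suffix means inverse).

  after r: (1 3)(2 5 4)
  after r: (2 4 5)
  after r: (1 3)

r r r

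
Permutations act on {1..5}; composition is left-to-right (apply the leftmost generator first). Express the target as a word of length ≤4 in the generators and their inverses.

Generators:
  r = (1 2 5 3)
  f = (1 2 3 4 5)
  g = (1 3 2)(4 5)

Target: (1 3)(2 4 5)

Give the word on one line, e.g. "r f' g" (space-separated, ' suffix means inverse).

g r' f r'

  after g: (1 3 2)(4 5)
  after r': (1 5 4 2 3)
  after f: (2 4 3)
  after r': (1 3)(2 4 5)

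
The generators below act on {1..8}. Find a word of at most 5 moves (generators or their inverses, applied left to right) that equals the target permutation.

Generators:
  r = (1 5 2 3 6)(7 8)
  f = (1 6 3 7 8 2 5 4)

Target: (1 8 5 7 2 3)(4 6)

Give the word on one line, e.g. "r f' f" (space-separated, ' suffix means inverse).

r' r' f f

  after r': (1 6 3 2 5)(7 8)
  after r': (1 3 5 6 2)
  after f: (1 7 8 2 6 5 3 4)
  after f: (1 8 5 7 2 3)(4 6)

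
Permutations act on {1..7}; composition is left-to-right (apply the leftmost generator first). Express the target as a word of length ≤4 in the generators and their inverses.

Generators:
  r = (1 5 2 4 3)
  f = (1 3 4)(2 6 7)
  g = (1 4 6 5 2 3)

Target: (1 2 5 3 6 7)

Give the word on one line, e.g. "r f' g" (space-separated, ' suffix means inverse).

  after r': (1 3 4 2 5)
  after f: (1 4 6 7 2 5 3)
  after r: (1 3 5)(4 6 7)
  after g': (1 2 5 3 6 7)

r' f r g'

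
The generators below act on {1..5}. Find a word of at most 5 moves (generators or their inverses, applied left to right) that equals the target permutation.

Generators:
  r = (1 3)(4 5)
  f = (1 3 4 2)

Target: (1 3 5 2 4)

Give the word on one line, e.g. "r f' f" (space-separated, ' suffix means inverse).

  after f: (1 3 4 2)
  after r': (2 3 5 4)
  after f: (1 3 5 2 4)

f r' f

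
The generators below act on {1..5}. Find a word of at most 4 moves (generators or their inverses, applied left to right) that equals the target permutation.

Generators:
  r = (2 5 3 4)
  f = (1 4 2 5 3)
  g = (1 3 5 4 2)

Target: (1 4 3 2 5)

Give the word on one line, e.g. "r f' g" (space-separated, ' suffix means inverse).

g' g'

  after g': (1 2 4 5 3)
  after g': (1 4 3 2 5)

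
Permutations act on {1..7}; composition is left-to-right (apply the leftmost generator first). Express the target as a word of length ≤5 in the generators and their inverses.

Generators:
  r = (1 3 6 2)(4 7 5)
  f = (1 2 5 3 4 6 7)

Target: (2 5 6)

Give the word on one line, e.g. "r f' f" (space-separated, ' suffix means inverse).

  after f': (1 7 6 4 3 5 2)
  after f': (1 6 3 2 7 4 5)
  after r': (1 3 6)(2 4 7 5)
  after r': (2 5 6)

f' f' r' r'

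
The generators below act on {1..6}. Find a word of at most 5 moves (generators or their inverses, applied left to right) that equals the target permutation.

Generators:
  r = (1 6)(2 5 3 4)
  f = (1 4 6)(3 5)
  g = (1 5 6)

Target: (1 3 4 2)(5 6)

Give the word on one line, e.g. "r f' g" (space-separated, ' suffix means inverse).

  after g: (1 5 6)
  after r: (1 3 4 2 5)
  after g': (1 3 4 2)(5 6)

g r g'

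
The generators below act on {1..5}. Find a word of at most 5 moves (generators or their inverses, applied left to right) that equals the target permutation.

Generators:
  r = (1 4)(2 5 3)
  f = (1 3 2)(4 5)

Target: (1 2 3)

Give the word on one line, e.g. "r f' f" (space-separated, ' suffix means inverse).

  after f': (1 2 3)(4 5)
  after f': (1 3 2)
  after f': (4 5)
  after f': (1 2 3)

f' f' f' f'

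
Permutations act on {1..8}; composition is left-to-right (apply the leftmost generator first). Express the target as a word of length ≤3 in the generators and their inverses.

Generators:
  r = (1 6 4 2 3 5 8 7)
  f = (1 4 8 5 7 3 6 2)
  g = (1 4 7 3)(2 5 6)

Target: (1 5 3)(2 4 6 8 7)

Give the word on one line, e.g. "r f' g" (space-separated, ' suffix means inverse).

g' r

  after g': (1 3 7 4)(2 6 5)
  after r: (1 5 3)(2 4 6 8 7)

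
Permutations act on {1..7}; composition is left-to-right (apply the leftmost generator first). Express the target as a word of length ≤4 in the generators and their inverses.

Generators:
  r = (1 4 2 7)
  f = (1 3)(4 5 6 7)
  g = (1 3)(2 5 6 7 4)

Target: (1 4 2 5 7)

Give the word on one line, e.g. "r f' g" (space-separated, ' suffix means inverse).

  after g': (1 3)(2 4 7 6 5)
  after f: (2 5)
  after r: (1 4 2 5 7)

g' f r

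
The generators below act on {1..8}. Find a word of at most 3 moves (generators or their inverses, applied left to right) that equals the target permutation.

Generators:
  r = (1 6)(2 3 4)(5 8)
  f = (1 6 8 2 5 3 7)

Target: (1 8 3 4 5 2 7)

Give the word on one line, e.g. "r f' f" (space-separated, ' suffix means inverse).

  after r: (1 6)(2 3 4)(5 8)
  after f: (1 8 3 4 5 2 7)

r f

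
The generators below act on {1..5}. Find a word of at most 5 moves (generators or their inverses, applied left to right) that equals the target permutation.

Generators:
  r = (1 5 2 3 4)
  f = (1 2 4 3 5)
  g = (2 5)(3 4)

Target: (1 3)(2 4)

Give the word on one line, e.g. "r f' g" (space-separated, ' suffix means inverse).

  after f': (1 5 3 4 2)
  after g: (1 2)(4 5)
  after f': (2 5)(3 4)
  after f': (1 5)(2 3)
  after f': (1 3)(2 4)

f' g f' f' f'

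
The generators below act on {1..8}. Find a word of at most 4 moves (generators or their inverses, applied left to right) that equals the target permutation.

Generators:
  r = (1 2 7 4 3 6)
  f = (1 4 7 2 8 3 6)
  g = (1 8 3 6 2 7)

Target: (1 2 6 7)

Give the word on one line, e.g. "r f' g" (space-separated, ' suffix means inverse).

g' f r g'

  after g': (1 7 2 6 3 8)
  after f: (1 2)(4 7 8)
  after r: (1 7 8 3 6)
  after g': (1 2 6 7)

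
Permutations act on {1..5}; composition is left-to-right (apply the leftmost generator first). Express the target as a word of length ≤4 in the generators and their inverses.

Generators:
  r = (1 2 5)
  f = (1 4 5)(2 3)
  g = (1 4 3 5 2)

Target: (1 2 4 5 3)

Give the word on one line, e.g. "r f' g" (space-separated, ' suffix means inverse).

r g r' g

  after r: (1 2 5)
  after g: (3 5 4)
  after r': (1 5 4 3 2)
  after g: (1 2 4 5 3)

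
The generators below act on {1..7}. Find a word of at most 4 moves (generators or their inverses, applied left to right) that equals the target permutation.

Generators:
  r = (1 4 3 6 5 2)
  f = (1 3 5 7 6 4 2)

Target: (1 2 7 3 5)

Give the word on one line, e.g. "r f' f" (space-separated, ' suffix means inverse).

r' f r'

  after r': (1 2 5 6 3 4)
  after f: (2 7 6 5 4 3)
  after r': (1 2 7 3 5)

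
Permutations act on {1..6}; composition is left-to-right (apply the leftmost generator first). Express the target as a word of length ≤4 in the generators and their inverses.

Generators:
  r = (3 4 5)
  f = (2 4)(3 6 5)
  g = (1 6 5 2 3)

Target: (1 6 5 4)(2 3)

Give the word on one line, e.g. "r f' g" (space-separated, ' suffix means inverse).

  after r: (3 4 5)
  after r: (3 5 4)
  after g: (1 6 5 4)(2 3)

r r g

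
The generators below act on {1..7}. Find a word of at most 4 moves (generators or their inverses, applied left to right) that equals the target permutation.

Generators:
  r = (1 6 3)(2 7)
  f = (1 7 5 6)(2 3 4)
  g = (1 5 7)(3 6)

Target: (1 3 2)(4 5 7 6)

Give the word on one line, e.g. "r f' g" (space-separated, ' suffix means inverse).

f r' f

  after f: (1 7 5 6)(2 3 4)
  after r': (1 2 6 3 4 7 5)
  after f: (1 3 2)(4 5 7 6)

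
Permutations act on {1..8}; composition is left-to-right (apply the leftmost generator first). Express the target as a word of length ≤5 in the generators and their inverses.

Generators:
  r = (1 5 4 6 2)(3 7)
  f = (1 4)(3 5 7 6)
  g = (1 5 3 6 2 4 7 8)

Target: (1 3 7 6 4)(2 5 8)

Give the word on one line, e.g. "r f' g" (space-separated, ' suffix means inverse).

  after f: (1 4)(3 5 7 6)
  after g: (1 7 2 4 5 8)
  after r': (1 3 7 6 4)(2 5 8)

f g r'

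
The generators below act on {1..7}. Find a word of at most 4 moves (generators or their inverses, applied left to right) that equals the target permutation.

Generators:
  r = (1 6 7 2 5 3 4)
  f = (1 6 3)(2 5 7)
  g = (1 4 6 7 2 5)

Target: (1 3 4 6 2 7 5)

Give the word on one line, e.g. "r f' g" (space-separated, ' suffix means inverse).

r f

  after r: (1 6 7 2 5 3 4)
  after f: (1 3 4 6 2 7 5)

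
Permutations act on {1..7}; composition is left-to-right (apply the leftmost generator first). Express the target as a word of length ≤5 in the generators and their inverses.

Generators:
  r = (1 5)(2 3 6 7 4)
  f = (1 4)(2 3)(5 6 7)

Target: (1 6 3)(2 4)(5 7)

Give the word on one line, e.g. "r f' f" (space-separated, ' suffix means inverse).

  after r: (1 5)(2 3 6 7 4)
  after f': (1 7)(3 5 4)
  after r': (1 6 3)(2 4)(5 7)

r f' r'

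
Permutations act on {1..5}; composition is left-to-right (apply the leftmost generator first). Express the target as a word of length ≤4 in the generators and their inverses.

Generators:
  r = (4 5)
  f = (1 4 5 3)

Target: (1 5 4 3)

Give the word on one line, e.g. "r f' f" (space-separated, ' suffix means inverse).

  after f': (1 3 5 4)
  after r': (1 3 4)
  after f': (1 5 4 3)

f' r' f'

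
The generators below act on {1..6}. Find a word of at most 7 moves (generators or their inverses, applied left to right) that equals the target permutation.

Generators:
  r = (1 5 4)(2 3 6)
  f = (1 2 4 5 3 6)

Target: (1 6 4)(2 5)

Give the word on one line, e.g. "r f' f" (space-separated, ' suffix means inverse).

  after f: (1 2 4 5 3 6)
  after r': (1 6 4)(2 5)
  after r': (1 3 2)(5 6)
  after r': (1 2 4 5 3 6)
  after r': (1 6 4)(2 5)

f r' r' r' r'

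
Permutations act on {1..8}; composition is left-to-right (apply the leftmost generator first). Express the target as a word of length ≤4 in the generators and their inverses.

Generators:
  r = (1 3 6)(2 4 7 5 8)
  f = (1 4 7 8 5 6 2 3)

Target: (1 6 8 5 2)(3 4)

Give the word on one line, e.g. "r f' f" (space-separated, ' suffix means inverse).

f' r

  after f': (1 3 2 6 5 8 7 4)
  after r: (1 6 8 5 2)(3 4)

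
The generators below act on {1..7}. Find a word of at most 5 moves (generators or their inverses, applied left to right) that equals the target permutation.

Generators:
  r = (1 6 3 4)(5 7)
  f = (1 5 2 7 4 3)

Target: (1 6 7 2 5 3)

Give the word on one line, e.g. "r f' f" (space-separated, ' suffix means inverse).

r' f r'

  after r': (1 4 3 6)(5 7)
  after f: (1 3 6 5 4)(2 7)
  after r': (1 6 7 2 5 3)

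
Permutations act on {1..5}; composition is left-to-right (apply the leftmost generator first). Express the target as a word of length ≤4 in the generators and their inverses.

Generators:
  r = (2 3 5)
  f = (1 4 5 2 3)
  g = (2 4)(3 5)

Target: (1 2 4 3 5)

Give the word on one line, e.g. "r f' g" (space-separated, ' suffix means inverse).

g' f r g'

  after g': (2 4)(3 5)
  after f: (1 4 3 2 5)
  after r: (1 4 5)
  after g': (1 2 4 3 5)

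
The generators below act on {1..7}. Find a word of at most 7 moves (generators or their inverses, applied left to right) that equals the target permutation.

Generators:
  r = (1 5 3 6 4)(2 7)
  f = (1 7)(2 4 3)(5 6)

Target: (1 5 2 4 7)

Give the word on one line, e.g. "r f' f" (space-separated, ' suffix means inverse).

f' f' r' r' f'

  after f': (1 7)(2 3 4)(5 6)
  after f': (2 4 3)
  after r': (1 4 5)(2 6 3 7)
  after r': (1 6 5 4)(2 3)
  after f': (1 5 2 4 7)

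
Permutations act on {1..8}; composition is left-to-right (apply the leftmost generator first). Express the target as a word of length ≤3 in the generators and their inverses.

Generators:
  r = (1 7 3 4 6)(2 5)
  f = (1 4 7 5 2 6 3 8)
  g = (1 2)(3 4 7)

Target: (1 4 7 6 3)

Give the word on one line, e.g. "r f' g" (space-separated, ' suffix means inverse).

  after r': (1 6 4 3 7)(2 5)
  after r': (1 4 7 6 3)

r' r'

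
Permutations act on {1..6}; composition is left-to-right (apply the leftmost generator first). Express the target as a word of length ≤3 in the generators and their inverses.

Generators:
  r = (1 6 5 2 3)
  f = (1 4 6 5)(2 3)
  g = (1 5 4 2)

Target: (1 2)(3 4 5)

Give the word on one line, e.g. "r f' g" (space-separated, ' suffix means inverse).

f g' r

  after f: (1 4 6 5)(2 3)
  after g': (1 5 2 3 4 6)
  after r: (1 2)(3 4 5)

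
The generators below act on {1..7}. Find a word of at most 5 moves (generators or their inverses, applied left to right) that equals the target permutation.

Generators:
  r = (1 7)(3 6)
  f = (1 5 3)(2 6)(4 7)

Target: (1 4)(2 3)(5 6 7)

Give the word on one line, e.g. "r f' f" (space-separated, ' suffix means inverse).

r f r

  after r: (1 7)(3 6)
  after f: (1 4 7 5 3 2 6)
  after r: (1 4)(2 3)(5 6 7)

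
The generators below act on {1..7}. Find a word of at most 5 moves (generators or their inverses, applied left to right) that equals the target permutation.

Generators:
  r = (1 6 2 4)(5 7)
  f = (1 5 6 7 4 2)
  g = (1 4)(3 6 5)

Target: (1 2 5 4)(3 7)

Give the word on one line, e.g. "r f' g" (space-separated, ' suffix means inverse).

g' r' g

  after g': (1 4)(3 5 6)
  after r': (1 2 6 3 7 5)
  after g: (1 2 5 4)(3 7)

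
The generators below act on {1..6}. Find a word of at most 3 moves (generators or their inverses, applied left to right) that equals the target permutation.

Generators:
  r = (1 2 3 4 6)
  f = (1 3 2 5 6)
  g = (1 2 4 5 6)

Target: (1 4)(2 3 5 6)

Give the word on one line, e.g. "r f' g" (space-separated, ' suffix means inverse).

  after r: (1 2 3 4 6)
  after g: (1 4)(2 3 5 6)

r g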